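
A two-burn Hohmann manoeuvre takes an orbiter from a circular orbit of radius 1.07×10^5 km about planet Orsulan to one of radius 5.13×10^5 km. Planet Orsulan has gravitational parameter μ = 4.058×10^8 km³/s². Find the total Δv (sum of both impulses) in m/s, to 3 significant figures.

Transfer-ellipse semi-major axis a_t = (r₁ + r₂)/2 = (1.070×10^5 + 5.130×10^5)/2 = 3.100×10^5 km.
At r₁ the circular-orbit speed is v₁ = √(μ/r₁) = 61.58 km/s.
On the transfer ellipse at r₁, vis-viva gives v_p = √[μ(2/r₁ − 1/a_t)] = 79.22 km/s.
First burn Δv₁ = |v_p − v₁| = 17.64 km/s.
At r₂, v₂ = √(μ/r₂) = 28.125 km/s.
Transfer-orbit speed at r₂: v_a = √[μ(2/r₂ − 1/a_t)] = 16.524 km/s.
Second burn Δv₂ = |v₂ − v_a| = 11.60 km/s.
Total Δv = Δv₁ + Δv₂ = 29.24 km/s.

Δv = 29200 m/s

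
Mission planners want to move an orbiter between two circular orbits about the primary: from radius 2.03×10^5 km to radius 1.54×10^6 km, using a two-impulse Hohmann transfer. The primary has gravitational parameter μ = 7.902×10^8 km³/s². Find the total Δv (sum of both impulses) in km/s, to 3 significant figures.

Δv = 32.3 km/s

Semi-major axis of the transfer orbit: a_t = (2.030×10^5 + 1.540×10^6)/2 = 8.715×10^5 km.
Circular speed at r₁: v₁ = √(μ/r₁) = √(7.902×10^8/2.030×10^5) = 62.39 km/s.
Transfer-orbit speed at r₁ (v² = μ(2/r − 1/a)): v_p = √[μ(2/r₁ − 1/a_t)] = 82.94 km/s.
First burn Δv₁ = |v_p − v₁| = 20.55 km/s.
At r₂, v₂ = √(μ/r₂) = 22.65 km/s.
Transfer-orbit speed at r₂: v_a = √[μ(2/r₂ − 1/a_t)] = 10.93 km/s.
Second burn Δv₂ = |v₂ − v_a| = 11.72 km/s.
Δv = Δv₁ + Δv₂ = 20.55 + 11.72 = 32.27 km/s.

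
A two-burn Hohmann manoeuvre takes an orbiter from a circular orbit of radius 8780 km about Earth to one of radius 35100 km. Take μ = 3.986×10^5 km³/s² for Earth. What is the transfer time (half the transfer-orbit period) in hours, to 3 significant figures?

t = 4.49 hours

Transfer-ellipse semi-major axis a_t = (r₁ + r₂)/2 = (8780 + 35100)/2 = 21940 km.
By Kepler's third law the transfer-orbit period is T = 2π√(a_t³/μ), so t = T/2 = 16170 s.
Converting: 16170 s ÷ 3600 s/hour = 4.49 hours.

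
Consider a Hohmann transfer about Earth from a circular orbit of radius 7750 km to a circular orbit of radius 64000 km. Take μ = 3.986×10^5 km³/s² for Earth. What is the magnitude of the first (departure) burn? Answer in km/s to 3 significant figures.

Δv₁ = 2.41 km/s

Semi-major axis of the transfer orbit: a_t = (7750 + 64000)/2 = 35875 km.
On the circular orbit at r = 7750 km, v_c = √(μ/r) = 7.172 km/s.
Vis-viva on the transfer ellipse at r = 7750 km gives v_t = √[μ(2/r − 1/a_t)] = 9.579 km/s.
Δv₁ = |v_t − v_c| = |9.579 − 7.172| = 2.407 km/s.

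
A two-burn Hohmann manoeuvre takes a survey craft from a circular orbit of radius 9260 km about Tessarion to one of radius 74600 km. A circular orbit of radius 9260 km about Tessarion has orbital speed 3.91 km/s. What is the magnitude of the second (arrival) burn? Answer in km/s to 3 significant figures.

Δv₂ = 0.730 km/s

From the circular-orbit relation v² = μ/r at r = 9260 km: μ = v²r = (3.91)² × 9260 = 1.41568×10^5 km³/s².
Semi-major axis of the transfer orbit: a_t = (9260 + 74600)/2 = 41930 km.
On the circular orbit at r = 74600 km, v_c = √(μ/r) = 1.3776 km/s.
Transfer-orbit speed at the same r (vis-viva, a = a_t): v_t = √[μ(2/r − 1/a_t)] = 0.64737 km/s.
Δv₂ = |v_t − v_c| = |0.64737 − 1.3776| = 0.7302 km/s.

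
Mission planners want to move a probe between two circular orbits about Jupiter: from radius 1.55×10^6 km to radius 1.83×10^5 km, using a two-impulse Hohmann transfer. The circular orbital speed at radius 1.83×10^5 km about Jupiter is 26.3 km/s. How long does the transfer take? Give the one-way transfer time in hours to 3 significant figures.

From the circular-orbit relation v² = μ/r at r = 1.83×10^5 km: μ = v²r = (26.3)² × 1.83×10^5 = 1.26579×10^8 km³/s².
Transfer-ellipse semi-major axis a_t = (r₁ + r₂)/2 = (1.550×10^6 + 1.830×10^5)/2 = 8.665×10^5 km.
Transfer time t = π√(a_t³/μ) = π√((8.665×10^5)³ / 1.26579×10^8) = 2.252×10^5 s.
Converting: 2.252×10^5 s ÷ 3600 s/hour = 62.6 hours.

t = 62.6 hours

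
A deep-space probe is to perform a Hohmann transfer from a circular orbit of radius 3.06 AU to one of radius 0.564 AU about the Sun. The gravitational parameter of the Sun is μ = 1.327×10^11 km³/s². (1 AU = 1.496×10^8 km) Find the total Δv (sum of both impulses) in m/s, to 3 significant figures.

Δv = 19400 m/s

In km: r₁ = 3.06 × 1.496×10^8 = 4.57776×10^8 km; r₂ = 0.564 × 1.496×10^8 = 8.43744×10^7 km.
Semi-major axis of the transfer orbit: a_t = (4.57776×10^8 + 8.43744×10^7)/2 = 2.710752×10^8 km.
Circular speed at r₁: v₁ = √(μ/r₁) = √(1.327×10^11/4.57776×10^8) = 17.026 km/s.
On the transfer ellipse at r₁, vis-viva gives v_a = √[μ(2/r₁ − 1/a_t)] = 9.4988 km/s.
First burn Δv₁ = |v_a − v₁| = 7.527 km/s.
Circular speed at r₂: v₂ = √(μ/r₂) = 39.66 km/s.
Transfer-orbit speed at r₂: v_p = √[μ(2/r₂ − 1/a_t)] = 51.54 km/s.
Second burn Δv₂ = |v₂ − v_p| = 11.88 km/s.
Total Δv = Δv₁ + Δv₂ = 19.41 km/s.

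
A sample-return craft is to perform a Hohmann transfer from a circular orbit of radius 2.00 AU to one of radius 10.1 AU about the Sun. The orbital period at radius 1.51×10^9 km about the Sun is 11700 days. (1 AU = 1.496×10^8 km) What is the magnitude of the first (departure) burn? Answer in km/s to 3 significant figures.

Δv₁ = 6.16 km/s

From Kepler's third law T² = 4π²r³/μ at r = 1.51×10^9 km, T = 11700 days = 11700 × 86400 s = 1.01088×10^9 s: μ = 4π²r³/T² = 1.33012×10^11 km³/s².
In km: r₁ = 2.00 × 1.496×10^8 = 2.992×10^8 km; r₂ = 10.1 × 1.496×10^8 = 1.51096×10^9 km.
The Hohmann ellipse has a_t = (r₁ + r₂)/2 = 9.0508×10^8 km.
Circular speed at r = 2.992×10^8 km: v_c = √(μ/r) = 21.085 km/s.
Transfer-orbit speed at the same r (vis-viva, a = a_t): v_t = √[μ(2/r − 1/a_t)] = 27.243 km/s.
Δv₁ = |v_t − v_c| = |27.243 − 21.085| = 6.158 km/s.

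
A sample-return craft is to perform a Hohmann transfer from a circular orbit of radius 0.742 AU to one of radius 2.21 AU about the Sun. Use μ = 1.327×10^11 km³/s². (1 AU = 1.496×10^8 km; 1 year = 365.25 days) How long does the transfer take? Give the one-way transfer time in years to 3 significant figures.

t = 0.897 years

In km: r₁ = 0.742 × 1.496×10^8 = 1.110032×10^8 km; r₂ = 2.21 × 1.496×10^8 = 3.30616×10^8 km.
The Hohmann ellipse has a_t = (r₁ + r₂)/2 = 2.208096×10^8 km.
Transfer time t = π√(a_t³/μ) = π√((2.208096×10^8)³ / 1.327×10^11) = 2.830×10^7 s.
Converting: 2.830×10^7 s ÷ 3.15576×10^7 s/year (365.25 × 86400) = 0.897 years.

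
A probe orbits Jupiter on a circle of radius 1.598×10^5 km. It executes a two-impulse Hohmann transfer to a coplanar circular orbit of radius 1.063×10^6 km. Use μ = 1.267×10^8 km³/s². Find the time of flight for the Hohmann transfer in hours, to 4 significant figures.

t = 37.06 hours

Transfer-ellipse semi-major axis a_t = (r₁ + r₂)/2 = (1.598×10^5 + 1.063×10^6)/2 = 6.114×10^5 km.
Transfer time t = π√(a_t³/μ) = π√((6.114×10^5)³ / 1.267×10^8) = 1.334×10^5 s.
Converting: 1.334×10^5 s ÷ 3600 s/hour = 37.06 hours.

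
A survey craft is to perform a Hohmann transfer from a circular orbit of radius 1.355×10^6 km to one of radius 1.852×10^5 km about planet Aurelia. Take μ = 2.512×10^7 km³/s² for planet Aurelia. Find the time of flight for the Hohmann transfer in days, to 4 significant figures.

The Hohmann ellipse has a_t = (r₁ + r₂)/2 = 7.701×10^5 km.
By Kepler's third law the transfer-orbit period is T = 2π√(a_t³/μ), so t = T/2 = 4.236×10^5 s.
Converting: 4.236×10^5 s ÷ 86400 s/day = 4.903 days.

t = 4.903 days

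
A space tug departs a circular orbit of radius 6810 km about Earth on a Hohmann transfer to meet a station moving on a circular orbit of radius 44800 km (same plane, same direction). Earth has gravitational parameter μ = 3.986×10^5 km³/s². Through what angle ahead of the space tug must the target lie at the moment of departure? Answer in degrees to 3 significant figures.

Semi-major axis of the transfer orbit: a_t = (6810 + 44800)/2 = 25805 km.
The half-period of the transfer ellipse is t = π√(a_t³/μ) = 20627 s.
The target's mean motion on its circular orbit is ω₂ = √(μ/r₂³) = 6.6581×10^-5 rad/s.
Angle swept by the target during transfer: ω₂·t = 1.3734 rad = 78.69°.
The space tug traverses 180° on the transfer ellipse, so the target must lead by 180° − 78.69° = 101°.

φ = 101°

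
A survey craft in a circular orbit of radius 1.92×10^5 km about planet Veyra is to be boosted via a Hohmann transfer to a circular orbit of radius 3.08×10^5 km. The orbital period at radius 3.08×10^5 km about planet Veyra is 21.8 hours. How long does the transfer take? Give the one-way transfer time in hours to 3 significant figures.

From Kepler's third law T² = 4π²r³/μ at r = 3.08×10^5 km, T = 21.8 hours = 21.8 × 3600 s = 78480 s: μ = 4π²r³/T² = 1.87281×10^8 km³/s².
Semi-major axis of the transfer orbit: a_t = (1.920×10^5 + 3.080×10^5)/2 = 2.500×10^5 km.
By Kepler's third law the transfer-orbit period is T = 2π√(a_t³/μ), so t = T/2 = 28700 s.
Converting: 28700 s ÷ 3600 s/hour = 7.97 hours.

t = 7.97 hours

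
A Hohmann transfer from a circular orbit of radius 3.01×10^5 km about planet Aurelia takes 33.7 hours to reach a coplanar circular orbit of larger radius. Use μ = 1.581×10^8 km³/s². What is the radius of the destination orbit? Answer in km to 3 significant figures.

r₂ = 9.35×10^5 km

Transfer time t = 33.7 hours = 1.2132×10^5 s, and t = π√(a_t³/μ).
So a_t = (μ t²/π²)^(1/3) = (1.581×10^8 × (1.2132×10^5)² / π²)^(1/3) = 6.1778×10^5 km.
Since a_t = (r₁ + r₂)/2, r₂ = 2a_t − r₁ = 2×6.1778×10^5 − 3.010×10^5 = 9.3456×10^5 km.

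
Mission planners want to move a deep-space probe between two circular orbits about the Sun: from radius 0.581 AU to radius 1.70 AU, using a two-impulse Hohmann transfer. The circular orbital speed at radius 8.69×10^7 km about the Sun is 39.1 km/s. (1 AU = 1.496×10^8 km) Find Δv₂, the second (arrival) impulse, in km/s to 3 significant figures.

Δv₂ = 6.54 km/s

From the circular-orbit relation v² = μ/r at r = 8.69×10^7 km: μ = v²r = (39.1)² × 8.69×10^7 = 1.32854×10^11 km³/s².
In km: r₁ = 0.581 × 1.496×10^8 = 8.69176×10^7 km; r₂ = 1.70 × 1.496×10^8 = 2.5432×10^8 km.
The Hohmann ellipse has a_t = (r₁ + r₂)/2 = 1.706188×10^8 km.
Circular speed at r = 2.5432×10^8 km: v_c = √(μ/r) = 22.856 km/s.
Transfer-orbit speed at the same r (vis-viva, a = a_t): v_t = √[μ(2/r − 1/a_t)] = 16.313 km/s.
Δv₂ = |v_t − v_c| = |16.313 − 22.856| = 6.543 km/s.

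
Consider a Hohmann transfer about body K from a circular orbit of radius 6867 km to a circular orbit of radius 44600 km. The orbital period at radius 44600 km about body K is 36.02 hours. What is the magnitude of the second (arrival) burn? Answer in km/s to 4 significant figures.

Δv₂ = 1.045 km/s

From Kepler's third law T² = 4π²r³/μ at r = 44600 km, T = 36.02 hours = 36.02 × 3600 s = 1.29672×10^5 s: μ = 4π²r³/T² = 2.08292×10^5 km³/s².
Transfer-ellipse semi-major axis a_t = (r₁ + r₂)/2 = (6867 + 44600)/2 = 25733.5 km.
On the circular orbit at r = 44600 km, v_c = √(μ/r) = 2.161 km/s.
Transfer-orbit speed at the same r (vis-viva, a = a_t): v_t = √[μ(2/r − 1/a_t)] = 1.116 km/s.
Δv₂ = |v_t − v_c| = |1.116 − 2.161| = 1.045 km/s.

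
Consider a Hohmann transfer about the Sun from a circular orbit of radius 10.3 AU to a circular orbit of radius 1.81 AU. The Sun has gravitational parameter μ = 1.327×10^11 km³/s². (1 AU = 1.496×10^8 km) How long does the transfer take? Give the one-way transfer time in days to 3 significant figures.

In km: r₁ = 10.3 × 1.496×10^8 = 1.54088×10^9 km; r₂ = 1.81 × 1.496×10^8 = 2.70776×10^8 km.
The Hohmann ellipse has a_t = (r₁ + r₂)/2 = 9.05828×10^8 km.
Transfer time t = π√(a_t³/μ) = π√((9.05828×10^8)³ / 1.327×10^11) = 2.351×10^8 s.
Converting: 2.351×10^8 s ÷ 86400 s/day = 2720 days.

t = 2720 days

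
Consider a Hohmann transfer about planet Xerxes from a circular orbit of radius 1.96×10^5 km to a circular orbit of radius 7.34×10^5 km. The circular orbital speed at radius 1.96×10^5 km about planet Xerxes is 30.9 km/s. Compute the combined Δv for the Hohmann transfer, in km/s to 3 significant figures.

From the circular-orbit relation v² = μ/r at r = 1.96×10^5 km: μ = v²r = (30.9)² × 1.96×10^5 = 1.87143×10^8 km³/s².
The Hohmann ellipse has a_t = (r₁ + r₂)/2 = 4.650×10^5 km.
At r₁ the circular-orbit speed is v₁ = √(μ/r₁) = 30.900 km/s.
On the transfer ellipse at r₁, vis-viva gives v_p = √[μ(2/r₁ − 1/a_t)] = 38.822 km/s.
First burn Δv₁ = |v_p − v₁| = 7.922 km/s.
Circular speed at r₂: v₂ = √(μ/r₂) = 15.968 km/s.
Transfer-orbit speed at r₂: v_a = √[μ(2/r₂ − 1/a_t)] = 10.367 km/s.
Second burn Δv₂ = |v₂ − v_a| = 5.601 km/s.
Total Δv = Δv₁ + Δv₂ = 13.52 km/s.

Δv = 13.5 km/s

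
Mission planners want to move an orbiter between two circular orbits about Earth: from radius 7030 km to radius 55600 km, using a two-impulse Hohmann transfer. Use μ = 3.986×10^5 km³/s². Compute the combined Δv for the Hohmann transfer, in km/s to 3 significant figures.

Semi-major axis of the transfer orbit: a_t = (7030 + 55600)/2 = 31315 km.
Circular speed at r₁: v₁ = √(μ/r₁) = √(3.986×10^5/7030) = 7.529931 km/s.
Transfer-orbit speed at r₁ (v² = μ(2/r − 1/a)): v_p = √[μ(2/r₁ − 1/a_t)] = 10.03349 km/s.
First burn Δv₁ = |v_p − v₁| = 2.50356 km/s.
At r₂, v₂ = √(μ/r₂) = 2.67751 km/s.
Transfer-orbit speed at r₂: v_a = √[μ(2/r₂ − 1/a_t)] = 1.26862 km/s.
Second burn Δv₂ = |v₂ − v_a| = 1.40889 km/s.
Total Δv = Δv₁ + Δv₂ = 3.912 km/s.

Δv = 3.91 km/s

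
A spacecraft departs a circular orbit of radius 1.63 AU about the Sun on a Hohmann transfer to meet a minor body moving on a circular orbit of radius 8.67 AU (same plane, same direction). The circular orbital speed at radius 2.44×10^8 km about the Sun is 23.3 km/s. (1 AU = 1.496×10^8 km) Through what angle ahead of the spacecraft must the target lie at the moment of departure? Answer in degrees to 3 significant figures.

From the circular-orbit relation v² = μ/r at r = 2.44×10^8 km: μ = v²r = (23.3)² × 2.44×10^8 = 1.32465×10^11 km³/s².
In km: r₁ = 1.63 × 1.496×10^8 = 2.43848×10^8 km; r₂ = 8.67 × 1.496×10^8 = 1.297032×10^9 km.
The Hohmann ellipse has a_t = (r₁ + r₂)/2 = 7.7044×10^8 km.
Transfer time t = π√(a_t³/μ) = 1.845896×10^8 s.
The target's mean motion on its circular orbit is ω₂ = √(μ/r₂³) = 7.791567×10^-9 rad/s.
Angle swept by the target during transfer: ω₂·t = 1.43824 rad = 82.41°.
Arrival is 180° from departure on the ellipse, so φ = 180° − 82.41° = 97.6°.

φ = 97.6°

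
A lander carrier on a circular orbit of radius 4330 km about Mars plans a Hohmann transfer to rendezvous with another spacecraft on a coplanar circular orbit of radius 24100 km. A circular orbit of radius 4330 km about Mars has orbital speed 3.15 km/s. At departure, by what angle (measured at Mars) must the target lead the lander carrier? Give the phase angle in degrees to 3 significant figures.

From the circular-orbit relation v² = μ/r at r = 4330 km: μ = v²r = (3.15)² × 4330 = 42964.4 km³/s².
Transfer-ellipse semi-major axis a_t = (r₁ + r₂)/2 = (4330 + 24100)/2 = 14215 km.
Transfer time t = π√(a_t³/μ) = 25687 s.
The target's mean motion on its circular orbit is ω₂ = √(μ/r₂³) = 5.5402×10^-5 rad/s.
Angle swept by the target during transfer: ω₂·t = 1.4231 rad = 81.54°.
Arrival is 180° from departure on the ellipse, so φ = 180° − 81.54° = 98.5°.

φ = 98.5°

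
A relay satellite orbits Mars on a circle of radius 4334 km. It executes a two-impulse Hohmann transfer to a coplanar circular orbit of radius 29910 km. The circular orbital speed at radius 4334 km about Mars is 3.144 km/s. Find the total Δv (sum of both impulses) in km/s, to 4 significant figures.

Δv = 1.606 km/s

From the circular-orbit relation v² = μ/r at r = 4334 km: μ = v²r = (3.144)² × 4334 = 42840.4 km³/s².
Semi-major axis of the transfer orbit: a_t = (4334 + 29910)/2 = 17122 km.
Circular speed at r₁: v₁ = √(μ/r₁) = √(42840.4/4334) = 3.144 km/s.
On the transfer ellipse at r₁, v² = μ(2/r − 1/a) gives v_p = √[μ(2/r₁ − 1/a_t)] = 4.155 km/s.
First burn Δv₁ = |v_p − v₁| = 1.011 km/s.
Circular speed at r₂: v₂ = √(μ/r₂) = 1.1968 km/s.
Transfer-orbit speed at r₂: v_a = √[μ(2/r₂ − 1/a_t)] = 0.60212 km/s.
Second burn Δv₂ = |v₂ − v_a| = 0.5947 km/s.
Total Δv = Δv₁ + Δv₂ = 1.606 km/s.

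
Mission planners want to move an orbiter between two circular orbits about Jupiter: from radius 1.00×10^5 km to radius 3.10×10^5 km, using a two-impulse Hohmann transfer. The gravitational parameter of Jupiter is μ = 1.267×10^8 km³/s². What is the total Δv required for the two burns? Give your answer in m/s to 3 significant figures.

Δv = 14300 m/s

Transfer-ellipse semi-major axis a_t = (r₁ + r₂)/2 = (1.000×10^5 + 3.100×10^5)/2 = 2.050×10^5 km.
At r₁ the circular-orbit speed is v₁ = √(μ/r₁) = 35.595 km/s.
On the transfer ellipse at r₁, vis-viva equation gives v_p = √[μ(2/r₁ − 1/a_t)] = 43.772 km/s.
First burn Δv₁ = |v_p − v₁| = 8.177 km/s.
Circular speed at r₂: v₂ = √(μ/r₂) = 20.217 km/s.
Transfer-orbit speed at r₂: v_a = √[μ(2/r₂ − 1/a_t)] = 14.120 km/s.
Second burn Δv₂ = |v₂ − v_a| = 6.097 km/s.
Total Δv = Δv₁ + Δv₂ = 14.27 km/s.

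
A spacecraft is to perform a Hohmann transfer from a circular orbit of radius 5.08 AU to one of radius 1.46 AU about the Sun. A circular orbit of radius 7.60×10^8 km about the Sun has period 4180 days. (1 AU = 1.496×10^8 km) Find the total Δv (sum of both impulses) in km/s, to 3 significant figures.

Δv = 10.5 km/s

From Kepler's third law T² = 4π²r³/μ at r = 7.60×10^8 km, T = 4180 days = 4180 × 86400 s = 3.61152×10^8 s: μ = 4π²r³/T² = 1.32868×10^11 km³/s².
In km: r₁ = 5.08 × 1.496×10^8 = 7.59968×10^8 km; r₂ = 1.46 × 1.496×10^8 = 2.18416×10^8 km.
The Hohmann ellipse has a_t = (r₁ + r₂)/2 = 4.89192×10^8 km.
Circular speed at r₁: v₁ = √(μ/r₁) = √(1.32868×10^11/7.59968×10^8) = 13.222 km/s.
On the transfer ellipse at r₁, vis-viva equation gives v_a = √[μ(2/r₁ − 1/a_t)] = 8.8352 km/s.
First burn Δv₁ = |v_a − v₁| = 4.387 km/s.
Circular speed at r₂: v₂ = √(μ/r₂) = 24.6643 km/s.
Transfer-orbit speed at r₂: v_p = √[μ(2/r₂ − 1/a_t)] = 30.7416 km/s.
Second burn Δv₂ = |v₂ − v_p| = 6.077 km/s.
Total Δv = Δv₁ + Δv₂ = 10.46 km/s.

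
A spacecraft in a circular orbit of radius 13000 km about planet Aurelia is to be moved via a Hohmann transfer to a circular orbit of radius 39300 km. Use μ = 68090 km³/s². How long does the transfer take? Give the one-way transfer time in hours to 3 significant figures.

t = 14.1 hours

Semi-major axis of the transfer orbit: a_t = (13000 + 39300)/2 = 26150 km.
Half the transfer-orbit period gives t = π√(a_t³/μ) = 50910 s.
Converting: 50910 s ÷ 3600 s/hour = 14.1 hours.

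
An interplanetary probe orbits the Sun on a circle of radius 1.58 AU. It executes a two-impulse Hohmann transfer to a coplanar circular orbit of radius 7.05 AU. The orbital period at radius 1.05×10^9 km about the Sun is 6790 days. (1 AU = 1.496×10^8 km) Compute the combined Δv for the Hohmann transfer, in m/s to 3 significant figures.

From Kepler's third law T² = 4π²r³/μ at r = 1.05×10^9 km, T = 6790 days = 6790 × 86400 s = 5.86656×10^8 s: μ = 4π²r³/T² = 1.32789×10^11 km³/s².
In km: r₁ = 1.58 × 1.496×10^8 = 2.36368×10^8 km; r₂ = 7.05 × 1.496×10^8 = 1.05468×10^9 km.
Semi-major axis of the transfer orbit: a_t = (2.36368×10^8 + 1.05468×10^9)/2 = 6.45524×10^8 km.
At r₁ the circular-orbit speed is v₁ = √(μ/r₁) = 23.70205 km/s.
On the transfer ellipse at r₁, vis-viva equation gives v_p = √[μ(2/r₁ − 1/a_t)] = 30.29634 km/s.
First burn Δv₁ = |v_p − v₁| = 6.5943 km/s.
At r₂, v₂ = √(μ/r₂) = 11.2207 km/s.
Transfer-orbit speed at r₂: v_a = √[μ(2/r₂ − 1/a_t)] = 6.78982 km/s.
Second burn Δv₂ = |v₂ − v_a| = 4.4309 km/s.
Total Δv = Δv₁ + Δv₂ = 11.03 km/s.

Δv = 11000 m/s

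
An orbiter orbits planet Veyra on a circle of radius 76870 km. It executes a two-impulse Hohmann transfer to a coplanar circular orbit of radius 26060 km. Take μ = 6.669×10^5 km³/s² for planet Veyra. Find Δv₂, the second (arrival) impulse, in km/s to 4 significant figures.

Δv₂ = 1.124 km/s

Semi-major axis of the transfer orbit: a_t = (76870 + 26060)/2 = 51465 km.
On the circular orbit at r = 26060 km, v_c = √(μ/r) = 5.059 km/s.
Vis-viva on the transfer ellipse at r = 26060 km gives v_t = √[μ(2/r − 1/a_t)] = 6.183 km/s.
Δv₂ = |v_t − v_c| = |6.183 − 5.059| = 1.124 km/s.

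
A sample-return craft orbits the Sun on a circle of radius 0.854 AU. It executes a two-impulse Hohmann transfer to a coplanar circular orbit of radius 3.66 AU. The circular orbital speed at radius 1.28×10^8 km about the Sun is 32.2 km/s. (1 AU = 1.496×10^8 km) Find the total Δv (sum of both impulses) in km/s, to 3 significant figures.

From the circular-orbit relation v² = μ/r at r = 1.28×10^8 km: μ = v²r = (32.2)² × 1.28×10^8 = 1.32716×10^11 km³/s².
In km: r₁ = 0.854 × 1.496×10^8 = 1.277584×10^8 km; r₂ = 3.66 × 1.496×10^8 = 5.47536×10^8 km.
Semi-major axis of the transfer orbit: a_t = (1.277584×10^8 + 5.47536×10^8)/2 = 3.376472×10^8 km.
Circular speed at r₁: v₁ = √(μ/r₁) = √(1.32716×10^11/1.277584×10^8) = 32.23043 km/s.
Transfer-orbit speed at r₁ (v² = μ(2/r − 1/a)): v_p = √[μ(2/r₁ − 1/a_t)] = 41.04317 km/s.
First burn Δv₁ = |v_p − v₁| = 8.8127 km/s.
Circular speed at r₂: v₂ = √(μ/r₂) = 15.56878 km/s.
Transfer-orbit speed at r₂: v_a = √[μ(2/r₂ − 1/a_t)] = 9.576739 km/s.
Second burn Δv₂ = |v₂ − v_a| = 5.9920 km/s.
Δv = Δv₁ + Δv₂ = 8.8127 + 5.9920 = 14.80 km/s.

Δv = 14.8 km/s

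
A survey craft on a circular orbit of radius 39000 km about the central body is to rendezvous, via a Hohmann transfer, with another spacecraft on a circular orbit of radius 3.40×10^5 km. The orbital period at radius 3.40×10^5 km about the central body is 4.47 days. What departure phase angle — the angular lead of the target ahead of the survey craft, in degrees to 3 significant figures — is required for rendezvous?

φ = 105°

From Kepler's third law T² = 4π²r³/μ at r = 3.40×10^5 km, T = 4.47 days = 4.47 × 86400 s = 3.86208×10^5 s: μ = 4π²r³/T² = 1.04029×10^7 km³/s².
Semi-major axis of the transfer orbit: a_t = (39000 + 3.400×10^5)/2 = 1.895×10^5 km.
The half-period of the transfer ellipse is t = π√(a_t³/μ) = 80350 s.
The target's mean motion on its circular orbit is ω₂ = √(μ/r₂³) = 1.6269×10^-5 rad/s.
Angle swept by the target during transfer: ω₂·t = 1.3072 rad = 74.90°.
The survey craft traverses 180° on the transfer ellipse, so the target must lead by 180° − 74.90° = 105°.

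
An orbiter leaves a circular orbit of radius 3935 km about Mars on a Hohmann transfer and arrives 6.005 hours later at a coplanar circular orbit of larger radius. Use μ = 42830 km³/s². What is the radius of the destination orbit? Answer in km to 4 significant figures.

Transfer time t = 6.005 hours = 21618 s, and t = π√(a_t³/μ).
So a_t = (μ t²/π²)^(1/3) = (42830 × (21618)² / π²)^(1/3) = 12658 km.
Since a_t = (r₁ + r₂)/2, r₂ = 2a_t − r₁ = 2×12658 − 3935 = 21381 km.

r₂ = 21380 km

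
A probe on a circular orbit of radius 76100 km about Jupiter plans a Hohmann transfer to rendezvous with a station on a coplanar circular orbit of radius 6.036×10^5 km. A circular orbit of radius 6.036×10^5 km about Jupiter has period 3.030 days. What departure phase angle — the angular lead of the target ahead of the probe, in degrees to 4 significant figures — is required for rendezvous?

φ = 104.0°

From Kepler's third law T² = 4π²r³/μ at r = 6.036×10^5 km, T = 3.030 days = 3.030 × 86400 s = 2.61792×10^5 s: μ = 4π²r³/T² = 1.26676×10^8 km³/s².
Semi-major axis of the transfer orbit: a_t = (76100 + 6.036×10^5)/2 = 3.3985×10^5 km.
Transfer time t = π√(a_t³/μ) = 55301.06 s.
The target's mean motion on its circular orbit is ω₂ = √(μ/r₂³) = 2.400068×10^-5 rad/s.
Angle swept by the target during transfer: ω₂·t = 1.327263 rad = 76.047°.
Arrival is 180° from departure on the ellipse, so φ = 180° − 76.047° = 104.0°.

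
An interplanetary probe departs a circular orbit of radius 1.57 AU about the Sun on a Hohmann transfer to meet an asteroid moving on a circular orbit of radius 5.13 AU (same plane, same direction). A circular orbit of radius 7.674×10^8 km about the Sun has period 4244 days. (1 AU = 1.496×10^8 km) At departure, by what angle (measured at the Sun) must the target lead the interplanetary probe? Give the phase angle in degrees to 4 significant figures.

φ = 85.01°

From Kepler's third law T² = 4π²r³/μ at r = 7.674×10^8 km, T = 4244 days = 4244 × 86400 s = 3.666816×10^8 s: μ = 4π²r³/T² = 1.32693×10^11 km³/s².
In km: r₁ = 1.57 × 1.496×10^8 = 2.34872×10^8 km; r₂ = 5.13 × 1.496×10^8 = 7.67448×10^8 km.
The Hohmann ellipse has a_t = (r₁ + r₂)/2 = 5.0116×10^8 km.
The half-period of the transfer ellipse is t = π√(a_t³/μ) = 9.675892×10^7 s.
The target's mean motion on its circular orbit is ω₂ = √(μ/r₂³) = 1.713365×10^-8 rad/s.
Angle swept by the target during transfer: ω₂·t = 1.65783 rad = 94.99°.
The interplanetary probe traverses 180° on the transfer ellipse, so the target must lead by 180° − 94.99° = 85.01°.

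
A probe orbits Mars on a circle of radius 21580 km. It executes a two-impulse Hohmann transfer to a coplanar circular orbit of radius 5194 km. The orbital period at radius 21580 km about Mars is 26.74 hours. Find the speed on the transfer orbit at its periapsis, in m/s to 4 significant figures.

v = 3645 m/s

From Kepler's third law T² = 4π²r³/μ at r = 21580 km, T = 26.74 hours = 26.74 × 3600 s = 96264 s: μ = 4π²r³/T² = 42814.0 km³/s².
Transfer-ellipse semi-major axis a_t = (r₁ + r₂)/2 = (21580 + 5194)/2 = 13387 km.
The periapsis of the transfer ellipse is at r = 5194 km.
Vis-viva: v = √[μ(2/r − 1/a_t)] = √[42814.0 × (2/5194 − 1/13387)] = 3.645 km/s.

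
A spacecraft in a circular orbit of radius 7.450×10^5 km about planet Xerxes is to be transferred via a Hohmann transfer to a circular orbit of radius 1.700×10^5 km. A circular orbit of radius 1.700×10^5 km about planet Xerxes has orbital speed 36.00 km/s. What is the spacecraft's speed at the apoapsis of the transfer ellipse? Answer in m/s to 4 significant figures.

v = 10480 m/s

From the circular-orbit relation v² = μ/r at r = 1.700×10^5 km: μ = v²r = (36.00)² × 1.700×10^5 = 2.20320×10^8 km³/s².
The Hohmann ellipse has a_t = (r₁ + r₂)/2 = 4.575×10^5 km.
The apoapsis of the transfer ellipse is at r = 7.450×10^5 km.
Vis-viva: v = √[μ(2/r − 1/a_t)] = √[2.20320×10^8 × (2/7.450×10^5 − 1/4.575×10^5)] = 10.48 km/s.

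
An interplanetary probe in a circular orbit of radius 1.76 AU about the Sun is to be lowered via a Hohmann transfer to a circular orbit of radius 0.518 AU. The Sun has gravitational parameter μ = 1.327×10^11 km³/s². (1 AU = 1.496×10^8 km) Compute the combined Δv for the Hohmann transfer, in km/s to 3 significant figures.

In km: r₁ = 1.76 × 1.496×10^8 = 2.63296×10^8 km; r₂ = 0.518 × 1.496×10^8 = 7.74928×10^7 km.
Transfer-ellipse semi-major axis a_t = (r₁ + r₂)/2 = (2.63296×10^8 + 7.74928×10^7)/2 = 1.703944×10^8 km.
At r₁ the circular-orbit speed is v₁ = √(μ/r₁) = 22.45 km/s.
Transfer-orbit speed at r₁ (v² = μ(2/r − 1/a)): v_a = √[μ(2/r₁ − 1/a_t)] = 15.14 km/s.
First burn Δv₁ = |v_a − v₁| = 7.310 km/s.
Circular speed at r₂: v₂ = √(μ/r₂) = 41.38 km/s.
Transfer-orbit speed at r₂: v_p = √[μ(2/r₂ − 1/a_t)] = 51.44 km/s.
Second burn Δv₂ = |v₂ − v_p| = 10.06 km/s.
Δv = Δv₁ + Δv₂ = 7.310 + 10.06 = 17.37 km/s.

Δv = 17.4 km/s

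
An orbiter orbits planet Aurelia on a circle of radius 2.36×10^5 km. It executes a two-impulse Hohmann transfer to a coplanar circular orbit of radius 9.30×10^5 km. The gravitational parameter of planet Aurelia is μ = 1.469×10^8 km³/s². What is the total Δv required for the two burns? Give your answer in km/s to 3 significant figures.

Transfer-ellipse semi-major axis a_t = (r₁ + r₂)/2 = (2.360×10^5 + 9.300×10^5)/2 = 5.830×10^5 km.
Circular speed at r₁: v₁ = √(μ/r₁) = √(1.469×10^8/2.360×10^5) = 24.949 km/s.
Transfer-orbit speed at r₁ (v² = μ(2/r − 1/a)): v_p = √[μ(2/r₁ − 1/a_t)] = 31.511 km/s.
First burn Δv₁ = |v_p − v₁| = 6.562 km/s.
At r₂, v₂ = √(μ/r₂) = 12.568 km/s.
Transfer-orbit speed at r₂: v_a = √[μ(2/r₂ − 1/a_t)] = 7.9963 km/s.
Second burn Δv₂ = |v₂ − v_a| = 4.572 km/s.
Δv = Δv₁ + Δv₂ = 6.562 + 4.572 = 11.13 km/s.

Δv = 11.1 km/s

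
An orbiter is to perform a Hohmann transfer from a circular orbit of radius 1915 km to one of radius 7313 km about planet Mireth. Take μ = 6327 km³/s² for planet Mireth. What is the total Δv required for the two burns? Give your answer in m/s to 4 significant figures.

The Hohmann ellipse has a_t = (r₁ + r₂)/2 = 4614 km.
Circular speed at r₁: v₁ = √(μ/r₁) = √(6327/1915) = 1.8177 km/s.
Transfer-orbit speed at r₁ (vis-viva equation): v_p = √[μ(2/r₁ − 1/a_t)] = 2.2884 km/s.
First burn Δv₁ = |v_p − v₁| = 0.4707 km/s.
Circular speed at r₂: v₂ = √(μ/r₂) = 0.9301 km/s.
Transfer-orbit speed at r₂: v_a = √[μ(2/r₂ − 1/a_t)] = 0.5992 km/s.
Second burn Δv₂ = |v₂ − v_a| = 0.3309 km/s.
Total Δv = Δv₁ + Δv₂ = 0.8016 km/s.

Δv = 801.6 m/s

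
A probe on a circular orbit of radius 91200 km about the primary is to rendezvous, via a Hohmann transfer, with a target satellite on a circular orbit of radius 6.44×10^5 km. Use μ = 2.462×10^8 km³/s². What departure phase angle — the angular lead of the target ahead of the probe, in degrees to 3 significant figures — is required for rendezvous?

The Hohmann ellipse has a_t = (r₁ + r₂)/2 = 3.676×10^5 km.
The half-period of the transfer ellipse is t = π√(a_t³/μ) = 44624 s.
Target angular speed ω₂ = √(μ/r₂³) = 3.0361×10^-5 rad/s.
Angle swept by the target during transfer: ω₂·t = 1.35483 rad = 77.63°.
The probe traverses 180° on the transfer ellipse, so the target must lead by 180° − 77.63° = 102°.

φ = 102°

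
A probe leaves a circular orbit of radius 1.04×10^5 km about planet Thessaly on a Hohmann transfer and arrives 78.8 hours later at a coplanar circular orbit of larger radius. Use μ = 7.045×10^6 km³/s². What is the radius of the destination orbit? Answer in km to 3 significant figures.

r₂ = 6.68×10^5 km

Transfer time t = 78.8 hours = 2.8368×10^5 s, and t = π√(a_t³/μ).
So a_t = (μ t²/π²)^(1/3) = (7.045×10^6 × (2.8368×10^5)² / π²)^(1/3) = 3.8585×10^5 km.
Since a_t = (r₁ + r₂)/2, r₂ = 2a_t − r₁ = 2×3.8585×10^5 − 1.040×10^5 = 6.677×10^5 km.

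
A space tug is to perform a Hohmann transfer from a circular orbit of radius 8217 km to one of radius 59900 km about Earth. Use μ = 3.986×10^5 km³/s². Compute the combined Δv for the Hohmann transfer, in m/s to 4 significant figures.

Δv = 3584 m/s

Semi-major axis of the transfer orbit: a_t = (8217 + 59900)/2 = 34058.5 km.
Circular speed at r₁: v₁ = √(μ/r₁) = √(3.986×10^5/8217) = 6.96485 km/s.
Transfer-orbit speed at r₁ (v² = μ(2/r − 1/a)): v_p = √[μ(2/r₁ − 1/a_t)] = 9.23661 km/s.
First burn Δv₁ = |v_p − v₁| = 2.2718 km/s.
Circular speed at r₂: v₂ = √(μ/r₂) = 2.579617 km/s.
Transfer-orbit speed at r₂: v_a = √[μ(2/r₂ − 1/a_t)] = 1.267066 km/s.
Second burn Δv₂ = |v₂ − v_a| = 1.3126 km/s.
Total Δv = Δv₁ + Δv₂ = 3.584 km/s.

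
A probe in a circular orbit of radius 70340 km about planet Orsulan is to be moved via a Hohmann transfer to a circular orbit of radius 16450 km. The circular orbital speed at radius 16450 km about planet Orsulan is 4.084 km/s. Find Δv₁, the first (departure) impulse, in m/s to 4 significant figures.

Δv₁ = 759.0 m/s

From the circular-orbit relation v² = μ/r at r = 16450 km: μ = v²r = (4.084)² × 16450 = 2.74370×10^5 km³/s².
Semi-major axis of the transfer orbit: a_t = (70340 + 16450)/2 = 43395 km.
On the circular orbit at r = 70340 km, v_c = √(μ/r) = 1.975 km/s.
Transfer-orbit speed at the same r (vis-viva, a = a_t): v_t = √[μ(2/r − 1/a_t)] = 1.216 km/s.
Δv₁ = |v_t − v_c| = |1.216 − 1.975| = 0.7590 km/s.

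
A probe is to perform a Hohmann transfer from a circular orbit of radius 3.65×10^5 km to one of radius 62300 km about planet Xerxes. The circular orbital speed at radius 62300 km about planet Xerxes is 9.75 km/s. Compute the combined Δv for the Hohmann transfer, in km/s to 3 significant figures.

From the circular-orbit relation v² = μ/r at r = 62300 km: μ = v²r = (9.75)² × 62300 = 5.92239×10^6 km³/s².
Semi-major axis of the transfer orbit: a_t = (3.650×10^5 + 62300)/2 = 2.1365×10^5 km.
At r₁ the circular-orbit speed is v₁ = √(μ/r₁) = 4.028 km/s.
Transfer-orbit speed at r₁ (v² = μ(2/r − 1/a)): v_a = √[μ(2/r₁ − 1/a_t)] = 2.175 km/s.
First burn Δv₁ = |v_a − v₁| = 1.853 km/s.
At r₂, v₂ = √(μ/r₂) = 9.7500 km/s.
Transfer-orbit speed at r₂: v_p = √[μ(2/r₂ − 1/a_t)] = 12.744 km/s.
Second burn Δv₂ = |v₂ − v_p| = 2.994 km/s.
Total Δv = Δv₁ + Δv₂ = 4.847 km/s.

Δv = 4.85 km/s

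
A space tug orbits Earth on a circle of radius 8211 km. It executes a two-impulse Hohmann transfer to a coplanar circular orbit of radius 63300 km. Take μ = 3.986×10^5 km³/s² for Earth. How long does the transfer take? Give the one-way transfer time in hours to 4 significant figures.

t = 9.345 hours

The Hohmann ellipse has a_t = (r₁ + r₂)/2 = 35755.5 km.
Half the transfer-orbit period gives t = π√(a_t³/μ) = 33643 s.
Converting: 33643 s ÷ 3600 s/hour = 9.345 hours.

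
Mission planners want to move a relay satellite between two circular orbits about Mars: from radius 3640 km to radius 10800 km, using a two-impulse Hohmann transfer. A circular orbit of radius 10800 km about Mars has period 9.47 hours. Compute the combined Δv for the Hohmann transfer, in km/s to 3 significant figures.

Δv = 1.34 km/s

From Kepler's third law T² = 4π²r³/μ at r = 10800 km, T = 9.47 hours = 9.47 × 3600 s = 34092 s: μ = 4π²r³/T² = 42788.4 km³/s².
Semi-major axis of the transfer orbit: a_t = (3640 + 10800)/2 = 7220 km.
At r₁ the circular-orbit speed is v₁ = √(μ/r₁) = 3.4286 km/s.
Transfer-orbit speed at r₁ (vis-viva equation): v_p = √[μ(2/r₁ − 1/a_t)] = 4.1933 km/s.
First burn Δv₁ = |v_p − v₁| = 0.7647 km/s.
At r₂, v₂ = √(μ/r₂) = 1.990449 km/s.
Transfer-orbit speed at r₂: v_a = √[μ(2/r₂ − 1/a_t)] = 1.413296 km/s.
Second burn Δv₂ = |v₂ − v_a| = 0.5772 km/s.
Total Δv = Δv₁ + Δv₂ = 1.342 km/s.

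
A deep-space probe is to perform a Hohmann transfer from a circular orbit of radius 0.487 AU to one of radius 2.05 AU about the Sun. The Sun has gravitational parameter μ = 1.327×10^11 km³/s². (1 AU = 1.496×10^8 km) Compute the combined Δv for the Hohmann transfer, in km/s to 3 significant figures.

Δv = 19.5 km/s

In km: r₁ = 0.487 × 1.496×10^8 = 7.28552×10^7 km; r₂ = 2.05 × 1.496×10^8 = 3.0668×10^8 km.
The Hohmann ellipse has a_t = (r₁ + r₂)/2 = 1.897676×10^8 km.
At r₁ the circular-orbit speed is v₁ = √(μ/r₁) = 42.678 km/s.
On the transfer ellipse at r₁, vis-viva equation gives v_p = √[μ(2/r₁ − 1/a_t)] = 54.255 km/s.
First burn Δv₁ = |v_p − v₁| = 11.58 km/s.
At r₂, v₂ = √(μ/r₂) = 20.8014 km/s.
Transfer-orbit speed at r₂: v_a = √[μ(2/r₂ − 1/a_t)] = 12.8888 km/s.
Second burn Δv₂ = |v₂ − v_a| = 7.913 km/s.
Total Δv = Δv₁ + Δv₂ = 19.49 km/s.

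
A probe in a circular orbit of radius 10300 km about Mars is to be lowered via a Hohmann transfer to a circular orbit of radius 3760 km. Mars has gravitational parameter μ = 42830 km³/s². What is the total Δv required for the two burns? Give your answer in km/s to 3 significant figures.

The Hohmann ellipse has a_t = (r₁ + r₂)/2 = 7030 km.
Circular speed at r₁: v₁ = √(μ/r₁) = √(42830/10300) = 2.0392 km/s.
On the transfer ellipse at r₁, v² = μ(2/r − 1/a) gives v_a = √[μ(2/r₁ − 1/a_t)] = 1.4913 km/s.
First burn Δv₁ = |v_a − v₁| = 0.5479 km/s.
At r₂, v₂ = √(μ/r₂) = 3.37505 km/s.
Transfer-orbit speed at r₂: v_p = √[μ(2/r₂ − 1/a_t)] = 4.08527 km/s.
Second burn Δv₂ = |v₂ − v_p| = 0.7102 km/s.
Total Δv = Δv₁ + Δv₂ = 1.258 km/s.

Δv = 1.26 km/s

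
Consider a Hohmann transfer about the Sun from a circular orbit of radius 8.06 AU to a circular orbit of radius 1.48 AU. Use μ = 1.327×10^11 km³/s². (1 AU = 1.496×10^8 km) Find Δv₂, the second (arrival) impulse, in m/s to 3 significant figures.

In km: r₁ = 8.06 × 1.496×10^8 = 1.205776×10^9 km; r₂ = 1.48 × 1.496×10^8 = 2.21408×10^8 km.
The Hohmann ellipse has a_t = (r₁ + r₂)/2 = 7.13592×10^8 km.
On the circular orbit at r = 2.21408×10^8 km, v_c = √(μ/r) = 24.4815 km/s.
Transfer-orbit speed at the same r (vis-viva, a = a_t): v_t = √[μ(2/r − 1/a_t)] = 31.8234 km/s.
Δv₂ = |v_t − v_c| = |31.8234 − 24.4815| = 7.342 km/s.

Δv₂ = 7340 m/s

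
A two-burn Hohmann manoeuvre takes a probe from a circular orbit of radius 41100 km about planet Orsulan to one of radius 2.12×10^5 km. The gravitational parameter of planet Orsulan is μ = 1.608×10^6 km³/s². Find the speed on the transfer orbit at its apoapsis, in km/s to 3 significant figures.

v = 1.57 km/s

Semi-major axis of the transfer orbit: a_t = (41100 + 2.120×10^5)/2 = 1.2655×10^5 km.
The apoapsis of the transfer ellipse is at r = 2.120×10^5 km.
Applying v² = μ(2/r − 1/a_t): v = 1.570 km/s.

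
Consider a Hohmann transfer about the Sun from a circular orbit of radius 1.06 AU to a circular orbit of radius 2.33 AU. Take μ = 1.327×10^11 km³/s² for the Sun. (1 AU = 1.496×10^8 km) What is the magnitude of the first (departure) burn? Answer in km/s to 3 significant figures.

Δv₁ = 4.99 km/s

In km: r₁ = 1.06 × 1.496×10^8 = 1.58576×10^8 km; r₂ = 2.33 × 1.496×10^8 = 3.48568×10^8 km.
Transfer-ellipse semi-major axis a_t = (r₁ + r₂)/2 = (1.58576×10^8 + 3.48568×10^8)/2 = 2.53572×10^8 km.
On the circular orbit at r = 1.58576×10^8 km, v_c = √(μ/r) = 28.92789 km/s.
Transfer-orbit speed at the same r (vis-viva, a = a_t): v_t = √[μ(2/r − 1/a_t)] = 33.91641 km/s.
Δv₁ = |v_t − v_c| = |33.91641 − 28.92789| = 4.989 km/s.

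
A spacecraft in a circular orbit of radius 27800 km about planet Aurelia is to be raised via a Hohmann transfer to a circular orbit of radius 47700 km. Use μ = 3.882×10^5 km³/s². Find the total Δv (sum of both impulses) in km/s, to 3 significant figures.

Δv = 0.868 km/s

Transfer-ellipse semi-major axis a_t = (r₁ + r₂)/2 = (27800 + 47700)/2 = 37750 km.
Circular speed at r₁: v₁ = √(μ/r₁) = √(3.882×10^5/27800) = 3.7368 km/s.
On the transfer ellipse at r₁, v² = μ(2/r − 1/a) gives v_p = √[μ(2/r₁ − 1/a_t)] = 4.2005 km/s.
First burn Δv₁ = |v_p − v₁| = 0.4637 km/s.
At r₂, v₂ = √(μ/r₂) = 2.8528 km/s.
Transfer-orbit speed at r₂: v_a = √[μ(2/r₂ − 1/a_t)] = 2.4481 km/s.
Second burn Δv₂ = |v₂ − v_a| = 0.4047 km/s.
Total Δv = Δv₁ + Δv₂ = 0.8684 km/s.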